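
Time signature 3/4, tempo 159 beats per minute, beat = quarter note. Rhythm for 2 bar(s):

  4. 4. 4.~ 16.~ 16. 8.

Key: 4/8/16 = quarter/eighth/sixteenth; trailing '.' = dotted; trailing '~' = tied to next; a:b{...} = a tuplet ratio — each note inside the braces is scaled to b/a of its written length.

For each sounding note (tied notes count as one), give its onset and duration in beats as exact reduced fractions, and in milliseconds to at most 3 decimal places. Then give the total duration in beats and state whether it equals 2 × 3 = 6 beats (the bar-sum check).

1) 0.0ms=0b +566.038ms=3/2b
2) 566.038ms=3/2b +566.038ms=3/2b
3) 1132.075ms=3b +849.057ms=9/4b
4) 1981.132ms=21/4b +283.019ms=3/4b
Σ=6b of 6 (159bpm 3/4) — PASS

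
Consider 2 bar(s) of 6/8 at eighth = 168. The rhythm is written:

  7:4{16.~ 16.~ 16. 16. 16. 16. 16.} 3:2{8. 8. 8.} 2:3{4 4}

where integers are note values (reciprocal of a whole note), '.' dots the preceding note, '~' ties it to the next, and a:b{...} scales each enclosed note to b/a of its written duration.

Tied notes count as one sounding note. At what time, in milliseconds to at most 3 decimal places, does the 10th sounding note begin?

note 10 onset = 9b = 3214.286ms

1. 0.0ms @ 0 + 459.184ms (9/7)
2. 459.184ms @ 9/7 + 153.061ms (3/7)
3. 612.245ms @ 12/7 + 153.061ms (3/7)
4. 765.306ms @ 15/7 + 153.061ms (3/7)
5. 918.367ms @ 18/7 + 153.061ms (3/7)
6. 1071.429ms @ 3 + 357.143ms (1)
7. 1428.571ms @ 4 + 357.143ms (1)
8. 1785.714ms @ 5 + 357.143ms (1)
9. 2142.857ms @ 6 + 1071.429ms (3)
10. 3214.286ms @ 9 + 1071.429ms (3)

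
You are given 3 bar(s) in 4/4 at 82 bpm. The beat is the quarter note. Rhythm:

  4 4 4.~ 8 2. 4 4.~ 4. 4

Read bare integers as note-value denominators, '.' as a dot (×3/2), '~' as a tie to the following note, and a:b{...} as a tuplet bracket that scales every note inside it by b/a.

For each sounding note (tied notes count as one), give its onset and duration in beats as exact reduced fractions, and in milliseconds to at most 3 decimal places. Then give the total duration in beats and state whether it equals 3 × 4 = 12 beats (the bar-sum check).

1) 0.0ms=0b +731.707ms=1b
2) 731.707ms=1b +731.707ms=1b
3) 1463.415ms=2b +1463.415ms=2b
4) 2926.829ms=4b +2195.122ms=3b
5) 5121.951ms=7b +731.707ms=1b
6) 5853.659ms=8b +2195.122ms=3b
7) 8048.78ms=11b +731.707ms=1b
Σ=12b of 12 (82bpm 4/4) — PASS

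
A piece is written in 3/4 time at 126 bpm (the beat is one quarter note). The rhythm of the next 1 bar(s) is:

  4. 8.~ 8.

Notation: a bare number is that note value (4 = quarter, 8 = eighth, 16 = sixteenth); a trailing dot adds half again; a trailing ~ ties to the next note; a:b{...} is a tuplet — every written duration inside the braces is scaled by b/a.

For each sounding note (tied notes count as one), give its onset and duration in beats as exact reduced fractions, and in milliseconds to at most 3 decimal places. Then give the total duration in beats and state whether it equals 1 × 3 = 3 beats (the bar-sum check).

1) 0.0ms=0b +714.286ms=3/2b
2) 714.286ms=3/2b +714.286ms=3/2b
Σ=3b of 3 (126bpm 3/4) — PASS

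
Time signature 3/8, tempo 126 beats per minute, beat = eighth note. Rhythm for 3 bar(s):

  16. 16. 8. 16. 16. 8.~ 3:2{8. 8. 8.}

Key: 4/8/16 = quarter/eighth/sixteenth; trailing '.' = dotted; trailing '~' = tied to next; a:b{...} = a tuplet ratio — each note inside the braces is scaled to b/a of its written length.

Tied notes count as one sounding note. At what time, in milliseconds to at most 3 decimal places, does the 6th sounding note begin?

note 6 onset = 9/2b = 2142.857ms

1. 0.0ms @ 0 + 357.143ms (3/4)
2. 357.143ms @ 3/4 + 357.143ms (3/4)
3. 714.286ms @ 3/2 + 714.286ms (3/2)
4. 1428.571ms @ 3 + 357.143ms (3/4)
5. 1785.714ms @ 15/4 + 357.143ms (3/4)
6. 2142.857ms @ 9/2 + 1190.476ms (5/2)
7. 3333.333ms @ 7 + 476.19ms (1)
8. 3809.524ms @ 8 + 476.19ms (1)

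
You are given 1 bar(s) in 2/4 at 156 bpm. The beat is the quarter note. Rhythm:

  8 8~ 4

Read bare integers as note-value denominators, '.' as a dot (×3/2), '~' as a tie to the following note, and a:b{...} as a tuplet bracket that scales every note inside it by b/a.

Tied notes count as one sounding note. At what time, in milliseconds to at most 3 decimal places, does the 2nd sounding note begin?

1. 0.0ms @ 0 + 192.308ms (1/2)
2. 192.308ms @ 1/2 + 576.923ms (3/2)

note 2 onset = 1/2b = 192.308ms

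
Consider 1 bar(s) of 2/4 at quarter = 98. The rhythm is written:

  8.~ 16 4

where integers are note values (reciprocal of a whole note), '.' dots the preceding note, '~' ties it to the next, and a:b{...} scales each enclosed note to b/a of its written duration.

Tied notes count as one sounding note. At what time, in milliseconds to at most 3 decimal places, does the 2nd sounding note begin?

note 2 onset = 1b = 612.245ms

1. 0.0ms @ 0 + 612.245ms (1)
2. 612.245ms @ 1 + 612.245ms (1)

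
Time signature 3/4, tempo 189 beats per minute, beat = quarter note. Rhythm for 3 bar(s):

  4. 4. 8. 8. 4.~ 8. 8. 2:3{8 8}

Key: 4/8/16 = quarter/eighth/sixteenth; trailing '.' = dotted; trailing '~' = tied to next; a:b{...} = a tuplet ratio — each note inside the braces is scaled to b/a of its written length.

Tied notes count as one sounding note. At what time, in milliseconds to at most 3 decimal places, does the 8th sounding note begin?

note 8 onset = 33/4b = 2619.048ms

1. 0.0ms @ 0 + 476.19ms (3/2)
2. 476.19ms @ 3/2 + 476.19ms (3/2)
3. 952.381ms @ 3 + 238.095ms (3/4)
4. 1190.476ms @ 15/4 + 238.095ms (3/4)
5. 1428.571ms @ 9/2 + 714.286ms (9/4)
6. 2142.857ms @ 27/4 + 238.095ms (3/4)
7. 2380.952ms @ 15/2 + 238.095ms (3/4)
8. 2619.048ms @ 33/4 + 238.095ms (3/4)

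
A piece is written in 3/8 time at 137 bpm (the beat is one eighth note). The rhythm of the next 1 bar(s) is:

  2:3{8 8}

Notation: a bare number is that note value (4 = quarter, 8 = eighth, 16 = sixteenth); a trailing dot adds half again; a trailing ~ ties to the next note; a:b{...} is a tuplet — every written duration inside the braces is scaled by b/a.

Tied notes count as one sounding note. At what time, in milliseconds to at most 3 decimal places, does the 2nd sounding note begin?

1. 0.0ms @ 0 + 656.934ms (3/2)
2. 656.934ms @ 3/2 + 656.934ms (3/2)

note 2 onset = 3/2b = 656.934ms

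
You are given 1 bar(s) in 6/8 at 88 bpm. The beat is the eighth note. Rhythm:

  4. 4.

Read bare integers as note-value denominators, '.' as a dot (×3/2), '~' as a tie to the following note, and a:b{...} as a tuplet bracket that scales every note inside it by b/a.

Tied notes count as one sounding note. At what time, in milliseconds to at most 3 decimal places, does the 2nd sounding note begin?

note 2 onset = 3b = 2045.455ms

1. 0.0ms @ 0 + 2045.455ms (3)
2. 2045.455ms @ 3 + 2045.455ms (3)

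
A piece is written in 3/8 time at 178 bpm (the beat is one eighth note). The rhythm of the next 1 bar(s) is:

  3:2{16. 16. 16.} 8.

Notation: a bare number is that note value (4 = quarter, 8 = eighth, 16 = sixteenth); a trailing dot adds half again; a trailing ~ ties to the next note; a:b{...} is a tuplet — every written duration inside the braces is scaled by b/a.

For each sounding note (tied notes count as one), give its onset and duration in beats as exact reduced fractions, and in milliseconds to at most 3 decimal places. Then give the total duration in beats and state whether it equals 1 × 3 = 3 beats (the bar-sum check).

1) 0.0ms=0b +168.539ms=1/2b
2) 168.539ms=1/2b +168.539ms=1/2b
3) 337.079ms=1b +168.539ms=1/2b
4) 505.618ms=3/2b +505.618ms=3/2b
Σ=3b of 3 (178bpm 3/8) — PASS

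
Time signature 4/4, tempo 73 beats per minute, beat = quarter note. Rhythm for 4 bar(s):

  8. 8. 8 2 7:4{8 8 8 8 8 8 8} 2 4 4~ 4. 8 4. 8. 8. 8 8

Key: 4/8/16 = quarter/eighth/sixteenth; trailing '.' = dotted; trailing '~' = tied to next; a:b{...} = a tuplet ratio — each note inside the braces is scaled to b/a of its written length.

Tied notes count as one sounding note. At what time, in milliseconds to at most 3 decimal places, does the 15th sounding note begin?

1. 0.0ms @ 0 + 616.438ms (3/4)
2. 616.438ms @ 3/4 + 616.438ms (3/4)
3. 1232.877ms @ 3/2 + 410.959ms (1/2)
4. 1643.836ms @ 2 + 1643.836ms (2)
5. 3287.671ms @ 4 + 234.834ms (2/7)
6. 3522.505ms @ 30/7 + 234.834ms (2/7)
7. 3757.339ms @ 32/7 + 234.834ms (2/7)
8. 3992.172ms @ 34/7 + 234.834ms (2/7)
9. 4227.006ms @ 36/7 + 234.834ms (2/7)
10. 4461.84ms @ 38/7 + 234.834ms (2/7)
11. 4696.673ms @ 40/7 + 234.834ms (2/7)
12. 4931.507ms @ 6 + 1643.836ms (2)
13. 6575.342ms @ 8 + 821.918ms (1)
14. 7397.26ms @ 9 + 2054.795ms (5/2)
15. 9452.055ms @ 23/2 + 410.959ms (1/2)
16. 9863.014ms @ 12 + 1232.877ms (3/2)
17. 11095.89ms @ 27/2 + 616.438ms (3/4)
18. 11712.329ms @ 57/4 + 616.438ms (3/4)
19. 12328.767ms @ 15 + 410.959ms (1/2)
20. 12739.726ms @ 31/2 + 410.959ms (1/2)

note 15 onset = 23/2b = 9452.055ms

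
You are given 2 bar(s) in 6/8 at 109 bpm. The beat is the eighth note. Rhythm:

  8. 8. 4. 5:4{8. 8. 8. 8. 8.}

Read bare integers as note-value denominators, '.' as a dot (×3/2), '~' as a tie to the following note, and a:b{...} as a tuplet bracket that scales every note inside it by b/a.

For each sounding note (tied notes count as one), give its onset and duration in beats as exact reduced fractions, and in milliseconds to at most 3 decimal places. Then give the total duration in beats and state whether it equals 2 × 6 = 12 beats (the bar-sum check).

1) 0.0ms=0b +825.688ms=3/2b
2) 825.688ms=3/2b +825.688ms=3/2b
3) 1651.376ms=3b +1651.376ms=3b
4) 3302.752ms=6b +660.55ms=6/5b
5) 3963.303ms=36/5b +660.55ms=6/5b
6) 4623.853ms=42/5b +660.55ms=6/5b
7) 5284.404ms=48/5b +660.55ms=6/5b
8) 5944.954ms=54/5b +660.55ms=6/5b
Σ=12b of 12 (109bpm 6/8) — PASS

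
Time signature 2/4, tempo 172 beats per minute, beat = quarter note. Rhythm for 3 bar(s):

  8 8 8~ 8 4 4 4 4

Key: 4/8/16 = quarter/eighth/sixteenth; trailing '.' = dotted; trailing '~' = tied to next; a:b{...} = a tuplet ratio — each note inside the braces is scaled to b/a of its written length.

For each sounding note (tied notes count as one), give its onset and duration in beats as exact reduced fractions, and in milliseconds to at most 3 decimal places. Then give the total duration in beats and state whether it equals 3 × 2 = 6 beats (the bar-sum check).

1) 0.0ms=0b +174.419ms=1/2b
2) 174.419ms=1/2b +174.419ms=1/2b
3) 348.837ms=1b +348.837ms=1b
4) 697.674ms=2b +348.837ms=1b
5) 1046.512ms=3b +348.837ms=1b
6) 1395.349ms=4b +348.837ms=1b
7) 1744.186ms=5b +348.837ms=1b
Σ=6b of 6 (172bpm 2/4) — PASS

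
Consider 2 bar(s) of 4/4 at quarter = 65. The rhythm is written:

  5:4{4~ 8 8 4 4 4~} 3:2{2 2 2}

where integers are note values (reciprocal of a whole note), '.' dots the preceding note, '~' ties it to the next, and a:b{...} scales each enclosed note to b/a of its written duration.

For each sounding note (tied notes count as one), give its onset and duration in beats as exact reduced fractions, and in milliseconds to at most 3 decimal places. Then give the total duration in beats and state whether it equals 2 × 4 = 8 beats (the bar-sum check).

1) 0.0ms=0b +1107.692ms=6/5b
2) 1107.692ms=6/5b +369.231ms=2/5b
3) 1476.923ms=8/5b +738.462ms=4/5b
4) 2215.385ms=12/5b +738.462ms=4/5b
5) 2953.846ms=16/5b +1969.231ms=32/15b
6) 4923.077ms=16/3b +1230.769ms=4/3b
7) 6153.846ms=20/3b +1230.769ms=4/3b
Σ=8b of 8 (65bpm 4/4) — PASS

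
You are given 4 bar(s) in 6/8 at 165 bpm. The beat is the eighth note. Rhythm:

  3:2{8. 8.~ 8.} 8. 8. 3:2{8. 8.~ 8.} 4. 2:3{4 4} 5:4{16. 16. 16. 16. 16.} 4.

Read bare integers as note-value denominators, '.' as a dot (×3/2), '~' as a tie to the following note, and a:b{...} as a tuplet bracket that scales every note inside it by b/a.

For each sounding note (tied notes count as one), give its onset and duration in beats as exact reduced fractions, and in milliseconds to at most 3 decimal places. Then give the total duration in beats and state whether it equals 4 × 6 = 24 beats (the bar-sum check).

1) 0.0ms=0b +363.636ms=1b
2) 363.636ms=1b +727.273ms=2b
3) 1090.909ms=3b +545.455ms=3/2b
4) 1636.364ms=9/2b +545.455ms=3/2b
5) 2181.818ms=6b +363.636ms=1b
6) 2545.455ms=7b +727.273ms=2b
7) 3272.727ms=9b +1090.909ms=3b
8) 4363.636ms=12b +1090.909ms=3b
9) 5454.545ms=15b +1090.909ms=3b
10) 6545.455ms=18b +218.182ms=3/5b
11) 6763.636ms=93/5b +218.182ms=3/5b
12) 6981.818ms=96/5b +218.182ms=3/5b
13) 7200.0ms=99/5b +218.182ms=3/5b
14) 7418.182ms=102/5b +218.182ms=3/5b
15) 7636.364ms=21b +1090.909ms=3b
Σ=24b of 24 (165bpm 6/8) — PASS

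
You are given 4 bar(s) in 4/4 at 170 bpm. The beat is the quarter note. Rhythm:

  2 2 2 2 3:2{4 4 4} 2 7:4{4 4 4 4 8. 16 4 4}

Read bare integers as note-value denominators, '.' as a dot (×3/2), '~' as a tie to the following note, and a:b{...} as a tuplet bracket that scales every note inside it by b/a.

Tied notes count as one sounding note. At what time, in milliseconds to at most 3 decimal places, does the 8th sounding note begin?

1. 0.0ms @ 0 + 705.882ms (2)
2. 705.882ms @ 2 + 705.882ms (2)
3. 1411.765ms @ 4 + 705.882ms (2)
4. 2117.647ms @ 6 + 705.882ms (2)
5. 2823.529ms @ 8 + 235.294ms (2/3)
6. 3058.824ms @ 26/3 + 235.294ms (2/3)
7. 3294.118ms @ 28/3 + 235.294ms (2/3)
8. 3529.412ms @ 10 + 705.882ms (2)
9. 4235.294ms @ 12 + 201.681ms (4/7)
10. 4436.975ms @ 88/7 + 201.681ms (4/7)
11. 4638.655ms @ 92/7 + 201.681ms (4/7)
12. 4840.336ms @ 96/7 + 201.681ms (4/7)
13. 5042.017ms @ 100/7 + 151.261ms (3/7)
14. 5193.277ms @ 103/7 + 50.42ms (1/7)
15. 5243.697ms @ 104/7 + 201.681ms (4/7)
16. 5445.378ms @ 108/7 + 201.681ms (4/7)

note 8 onset = 10b = 3529.412ms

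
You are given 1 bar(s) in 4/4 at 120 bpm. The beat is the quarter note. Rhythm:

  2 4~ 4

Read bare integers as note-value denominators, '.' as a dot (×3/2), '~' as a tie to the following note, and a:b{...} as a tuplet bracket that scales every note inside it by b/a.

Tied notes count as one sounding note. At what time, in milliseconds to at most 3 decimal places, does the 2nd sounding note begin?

note 2 onset = 2b = 1000.0ms

1. 0.0ms @ 0 + 1000.0ms (2)
2. 1000.0ms @ 2 + 1000.0ms (2)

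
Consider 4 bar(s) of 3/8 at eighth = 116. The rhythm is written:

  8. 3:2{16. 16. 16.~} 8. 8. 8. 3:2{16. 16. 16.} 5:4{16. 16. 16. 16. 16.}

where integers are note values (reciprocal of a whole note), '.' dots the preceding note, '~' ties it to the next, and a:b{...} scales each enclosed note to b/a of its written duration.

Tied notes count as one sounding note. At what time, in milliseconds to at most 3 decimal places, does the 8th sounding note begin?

note 8 onset = 8b = 4137.931ms

1. 0.0ms @ 0 + 775.862ms (3/2)
2. 775.862ms @ 3/2 + 258.621ms (1/2)
3. 1034.483ms @ 2 + 258.621ms (1/2)
4. 1293.103ms @ 5/2 + 1034.483ms (2)
5. 2327.586ms @ 9/2 + 775.862ms (3/2)
6. 3103.448ms @ 6 + 775.862ms (3/2)
7. 3879.31ms @ 15/2 + 258.621ms (1/2)
8. 4137.931ms @ 8 + 258.621ms (1/2)
9. 4396.552ms @ 17/2 + 258.621ms (1/2)
10. 4655.172ms @ 9 + 310.345ms (3/5)
11. 4965.517ms @ 48/5 + 310.345ms (3/5)
12. 5275.862ms @ 51/5 + 310.345ms (3/5)
13. 5586.207ms @ 54/5 + 310.345ms (3/5)
14. 5896.552ms @ 57/5 + 310.345ms (3/5)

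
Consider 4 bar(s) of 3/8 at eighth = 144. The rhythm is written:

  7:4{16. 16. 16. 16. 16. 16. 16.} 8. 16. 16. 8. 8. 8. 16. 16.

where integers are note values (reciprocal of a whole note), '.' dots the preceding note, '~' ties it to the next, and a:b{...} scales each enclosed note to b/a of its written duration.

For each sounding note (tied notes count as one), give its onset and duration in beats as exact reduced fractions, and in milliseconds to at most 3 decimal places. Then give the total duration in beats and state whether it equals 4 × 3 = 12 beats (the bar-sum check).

1) 0.0ms=0b +178.571ms=3/7b
2) 178.571ms=3/7b +178.571ms=3/7b
3) 357.143ms=6/7b +178.571ms=3/7b
4) 535.714ms=9/7b +178.571ms=3/7b
5) 714.286ms=12/7b +178.571ms=3/7b
6) 892.857ms=15/7b +178.571ms=3/7b
7) 1071.429ms=18/7b +178.571ms=3/7b
8) 1250.0ms=3b +625.0ms=3/2b
9) 1875.0ms=9/2b +312.5ms=3/4b
10) 2187.5ms=21/4b +312.5ms=3/4b
11) 2500.0ms=6b +625.0ms=3/2b
12) 3125.0ms=15/2b +625.0ms=3/2b
13) 3750.0ms=9b +625.0ms=3/2b
14) 4375.0ms=21/2b +312.5ms=3/4b
15) 4687.5ms=45/4b +312.5ms=3/4b
Σ=12b of 12 (144bpm 3/8) — PASS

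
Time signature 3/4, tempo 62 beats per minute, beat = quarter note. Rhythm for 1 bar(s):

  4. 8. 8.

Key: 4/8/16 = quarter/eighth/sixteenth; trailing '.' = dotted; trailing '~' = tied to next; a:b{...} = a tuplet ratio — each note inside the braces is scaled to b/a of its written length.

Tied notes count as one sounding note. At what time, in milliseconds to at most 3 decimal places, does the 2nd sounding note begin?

1. 0.0ms @ 0 + 1451.613ms (3/2)
2. 1451.613ms @ 3/2 + 725.806ms (3/4)
3. 2177.419ms @ 9/4 + 725.806ms (3/4)

note 2 onset = 3/2b = 1451.613ms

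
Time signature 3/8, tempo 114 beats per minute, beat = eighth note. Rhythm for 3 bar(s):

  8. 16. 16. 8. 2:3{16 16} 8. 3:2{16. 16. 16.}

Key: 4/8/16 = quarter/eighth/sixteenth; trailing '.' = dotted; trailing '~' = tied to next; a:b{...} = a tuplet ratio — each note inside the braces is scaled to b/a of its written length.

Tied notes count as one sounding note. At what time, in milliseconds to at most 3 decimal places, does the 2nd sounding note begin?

1. 0.0ms @ 0 + 789.474ms (3/2)
2. 789.474ms @ 3/2 + 394.737ms (3/4)
3. 1184.211ms @ 9/4 + 394.737ms (3/4)
4. 1578.947ms @ 3 + 789.474ms (3/2)
5. 2368.421ms @ 9/2 + 394.737ms (3/4)
6. 2763.158ms @ 21/4 + 394.737ms (3/4)
7. 3157.895ms @ 6 + 789.474ms (3/2)
8. 3947.368ms @ 15/2 + 263.158ms (1/2)
9. 4210.526ms @ 8 + 263.158ms (1/2)
10. 4473.684ms @ 17/2 + 263.158ms (1/2)

note 2 onset = 3/2b = 789.474ms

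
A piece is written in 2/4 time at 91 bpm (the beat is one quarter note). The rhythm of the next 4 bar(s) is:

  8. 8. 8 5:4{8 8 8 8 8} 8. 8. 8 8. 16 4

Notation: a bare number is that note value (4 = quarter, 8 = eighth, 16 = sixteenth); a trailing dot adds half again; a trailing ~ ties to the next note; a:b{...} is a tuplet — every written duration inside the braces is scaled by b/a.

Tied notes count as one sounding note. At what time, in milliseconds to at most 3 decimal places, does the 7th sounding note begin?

1. 0.0ms @ 0 + 494.505ms (3/4)
2. 494.505ms @ 3/4 + 494.505ms (3/4)
3. 989.011ms @ 3/2 + 329.67ms (1/2)
4. 1318.681ms @ 2 + 263.736ms (2/5)
5. 1582.418ms @ 12/5 + 263.736ms (2/5)
6. 1846.154ms @ 14/5 + 263.736ms (2/5)
7. 2109.89ms @ 16/5 + 263.736ms (2/5)
8. 2373.626ms @ 18/5 + 263.736ms (2/5)
9. 2637.363ms @ 4 + 494.505ms (3/4)
10. 3131.868ms @ 19/4 + 494.505ms (3/4)
11. 3626.374ms @ 11/2 + 329.67ms (1/2)
12. 3956.044ms @ 6 + 494.505ms (3/4)
13. 4450.549ms @ 27/4 + 164.835ms (1/4)
14. 4615.385ms @ 7 + 659.341ms (1)

note 7 onset = 16/5b = 2109.89ms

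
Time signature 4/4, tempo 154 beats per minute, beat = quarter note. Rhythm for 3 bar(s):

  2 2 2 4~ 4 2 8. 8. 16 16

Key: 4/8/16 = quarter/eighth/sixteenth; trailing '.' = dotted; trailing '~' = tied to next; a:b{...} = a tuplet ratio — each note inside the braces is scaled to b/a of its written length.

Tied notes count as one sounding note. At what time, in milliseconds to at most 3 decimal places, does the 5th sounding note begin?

note 5 onset = 8b = 3116.883ms

1. 0.0ms @ 0 + 779.221ms (2)
2. 779.221ms @ 2 + 779.221ms (2)
3. 1558.442ms @ 4 + 779.221ms (2)
4. 2337.662ms @ 6 + 779.221ms (2)
5. 3116.883ms @ 8 + 779.221ms (2)
6. 3896.104ms @ 10 + 292.208ms (3/4)
7. 4188.312ms @ 43/4 + 292.208ms (3/4)
8. 4480.519ms @ 23/2 + 97.403ms (1/4)
9. 4577.922ms @ 47/4 + 97.403ms (1/4)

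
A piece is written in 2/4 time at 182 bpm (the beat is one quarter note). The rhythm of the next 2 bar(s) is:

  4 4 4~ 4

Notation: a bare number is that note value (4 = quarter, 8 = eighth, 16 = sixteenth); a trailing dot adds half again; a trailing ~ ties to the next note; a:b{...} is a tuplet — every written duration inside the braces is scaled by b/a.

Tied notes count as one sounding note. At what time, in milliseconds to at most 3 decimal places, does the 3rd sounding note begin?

note 3 onset = 2b = 659.341ms

1. 0.0ms @ 0 + 329.67ms (1)
2. 329.67ms @ 1 + 329.67ms (1)
3. 659.341ms @ 2 + 659.341ms (2)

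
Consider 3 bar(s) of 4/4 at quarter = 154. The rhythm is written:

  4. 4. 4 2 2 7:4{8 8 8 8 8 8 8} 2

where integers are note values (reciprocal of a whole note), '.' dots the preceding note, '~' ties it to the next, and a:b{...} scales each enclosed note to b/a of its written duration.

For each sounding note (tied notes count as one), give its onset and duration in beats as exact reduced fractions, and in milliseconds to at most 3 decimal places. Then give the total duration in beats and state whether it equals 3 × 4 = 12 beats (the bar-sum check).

1) 0.0ms=0b +584.416ms=3/2b
2) 584.416ms=3/2b +584.416ms=3/2b
3) 1168.831ms=3b +389.61ms=1b
4) 1558.442ms=4b +779.221ms=2b
5) 2337.662ms=6b +779.221ms=2b
6) 3116.883ms=8b +111.317ms=2/7b
7) 3228.2ms=58/7b +111.317ms=2/7b
8) 3339.518ms=60/7b +111.317ms=2/7b
9) 3450.835ms=62/7b +111.317ms=2/7b
10) 3562.152ms=64/7b +111.317ms=2/7b
11) 3673.469ms=66/7b +111.317ms=2/7b
12) 3784.787ms=68/7b +111.317ms=2/7b
13) 3896.104ms=10b +779.221ms=2b
Σ=12b of 12 (154bpm 4/4) — PASS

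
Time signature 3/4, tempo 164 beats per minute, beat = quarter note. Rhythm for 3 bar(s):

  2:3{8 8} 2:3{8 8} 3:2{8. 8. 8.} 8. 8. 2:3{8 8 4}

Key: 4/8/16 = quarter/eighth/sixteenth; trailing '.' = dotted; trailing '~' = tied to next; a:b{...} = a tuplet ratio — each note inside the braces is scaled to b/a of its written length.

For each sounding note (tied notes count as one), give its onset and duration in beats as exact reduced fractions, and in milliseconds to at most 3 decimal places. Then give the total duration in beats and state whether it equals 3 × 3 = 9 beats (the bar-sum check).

1) 0.0ms=0b +274.39ms=3/4b
2) 274.39ms=3/4b +274.39ms=3/4b
3) 548.78ms=3/2b +274.39ms=3/4b
4) 823.171ms=9/4b +274.39ms=3/4b
5) 1097.561ms=3b +182.927ms=1/2b
6) 1280.488ms=7/2b +182.927ms=1/2b
7) 1463.415ms=4b +182.927ms=1/2b
8) 1646.341ms=9/2b +274.39ms=3/4b
9) 1920.732ms=21/4b +274.39ms=3/4b
10) 2195.122ms=6b +274.39ms=3/4b
11) 2469.512ms=27/4b +274.39ms=3/4b
12) 2743.902ms=15/2b +548.78ms=3/2b
Σ=9b of 9 (164bpm 3/4) — PASS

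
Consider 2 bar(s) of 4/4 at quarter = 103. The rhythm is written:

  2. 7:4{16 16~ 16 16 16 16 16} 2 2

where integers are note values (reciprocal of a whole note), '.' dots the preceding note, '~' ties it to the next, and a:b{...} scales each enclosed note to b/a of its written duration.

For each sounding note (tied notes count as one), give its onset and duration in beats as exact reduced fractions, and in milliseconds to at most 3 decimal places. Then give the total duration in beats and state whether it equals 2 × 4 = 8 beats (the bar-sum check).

1) 0.0ms=0b +1747.573ms=3b
2) 1747.573ms=3b +83.218ms=1/7b
3) 1830.791ms=22/7b +166.436ms=2/7b
4) 1997.226ms=24/7b +83.218ms=1/7b
5) 2080.444ms=25/7b +83.218ms=1/7b
6) 2163.662ms=26/7b +83.218ms=1/7b
7) 2246.879ms=27/7b +83.218ms=1/7b
8) 2330.097ms=4b +1165.049ms=2b
9) 3495.146ms=6b +1165.049ms=2b
Σ=8b of 8 (103bpm 4/4) — PASS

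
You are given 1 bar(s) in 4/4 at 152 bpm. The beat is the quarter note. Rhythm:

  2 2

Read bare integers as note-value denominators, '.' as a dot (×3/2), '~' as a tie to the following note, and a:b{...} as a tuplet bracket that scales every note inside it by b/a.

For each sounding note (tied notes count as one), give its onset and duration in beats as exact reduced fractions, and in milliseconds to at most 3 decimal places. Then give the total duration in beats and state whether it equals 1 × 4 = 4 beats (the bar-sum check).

1) 0.0ms=0b +789.474ms=2b
2) 789.474ms=2b +789.474ms=2b
Σ=4b of 4 (152bpm 4/4) — PASS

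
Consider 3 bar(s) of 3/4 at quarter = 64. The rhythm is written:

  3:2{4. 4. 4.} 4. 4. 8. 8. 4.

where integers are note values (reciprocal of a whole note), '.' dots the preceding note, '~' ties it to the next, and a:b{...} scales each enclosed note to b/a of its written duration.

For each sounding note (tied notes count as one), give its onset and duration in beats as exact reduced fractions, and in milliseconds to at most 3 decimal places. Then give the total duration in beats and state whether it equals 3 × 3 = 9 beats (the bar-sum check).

1) 0.0ms=0b +937.5ms=1b
2) 937.5ms=1b +937.5ms=1b
3) 1875.0ms=2b +937.5ms=1b
4) 2812.5ms=3b +1406.25ms=3/2b
5) 4218.75ms=9/2b +1406.25ms=3/2b
6) 5625.0ms=6b +703.125ms=3/4b
7) 6328.125ms=27/4b +703.125ms=3/4b
8) 7031.25ms=15/2b +1406.25ms=3/2b
Σ=9b of 9 (64bpm 3/4) — PASS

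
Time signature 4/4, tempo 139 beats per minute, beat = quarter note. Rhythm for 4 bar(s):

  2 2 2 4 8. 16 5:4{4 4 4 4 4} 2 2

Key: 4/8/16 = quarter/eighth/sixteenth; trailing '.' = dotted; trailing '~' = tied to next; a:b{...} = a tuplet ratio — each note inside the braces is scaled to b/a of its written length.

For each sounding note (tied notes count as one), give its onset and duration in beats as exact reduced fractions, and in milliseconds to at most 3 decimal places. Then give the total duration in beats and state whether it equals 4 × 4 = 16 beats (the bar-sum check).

1) 0.0ms=0b +863.309ms=2b
2) 863.309ms=2b +863.309ms=2b
3) 1726.619ms=4b +863.309ms=2b
4) 2589.928ms=6b +431.655ms=1b
5) 3021.583ms=7b +323.741ms=3/4b
6) 3345.324ms=31/4b +107.914ms=1/4b
7) 3453.237ms=8b +345.324ms=4/5b
8) 3798.561ms=44/5b +345.324ms=4/5b
9) 4143.885ms=48/5b +345.324ms=4/5b
10) 4489.209ms=52/5b +345.324ms=4/5b
11) 4834.532ms=56/5b +345.324ms=4/5b
12) 5179.856ms=12b +863.309ms=2b
13) 6043.165ms=14b +863.309ms=2b
Σ=16b of 16 (139bpm 4/4) — PASS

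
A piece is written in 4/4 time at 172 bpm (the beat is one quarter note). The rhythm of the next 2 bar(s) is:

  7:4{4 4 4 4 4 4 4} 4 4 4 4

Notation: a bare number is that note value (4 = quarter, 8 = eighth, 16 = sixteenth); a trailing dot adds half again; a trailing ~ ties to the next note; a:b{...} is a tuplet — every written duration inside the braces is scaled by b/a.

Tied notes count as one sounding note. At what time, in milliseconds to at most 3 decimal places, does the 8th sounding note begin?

1. 0.0ms @ 0 + 199.336ms (4/7)
2. 199.336ms @ 4/7 + 199.336ms (4/7)
3. 398.671ms @ 8/7 + 199.336ms (4/7)
4. 598.007ms @ 12/7 + 199.336ms (4/7)
5. 797.342ms @ 16/7 + 199.336ms (4/7)
6. 996.678ms @ 20/7 + 199.336ms (4/7)
7. 1196.013ms @ 24/7 + 199.336ms (4/7)
8. 1395.349ms @ 4 + 348.837ms (1)
9. 1744.186ms @ 5 + 348.837ms (1)
10. 2093.023ms @ 6 + 348.837ms (1)
11. 2441.86ms @ 7 + 348.837ms (1)

note 8 onset = 4b = 1395.349ms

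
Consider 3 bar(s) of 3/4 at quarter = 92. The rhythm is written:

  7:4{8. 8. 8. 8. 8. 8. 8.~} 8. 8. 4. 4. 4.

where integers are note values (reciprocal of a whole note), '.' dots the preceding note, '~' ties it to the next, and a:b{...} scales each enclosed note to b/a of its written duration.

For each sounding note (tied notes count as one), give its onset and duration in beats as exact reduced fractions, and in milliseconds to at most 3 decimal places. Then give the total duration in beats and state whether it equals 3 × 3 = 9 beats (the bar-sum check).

1) 0.0ms=0b +279.503ms=3/7b
2) 279.503ms=3/7b +279.503ms=3/7b
3) 559.006ms=6/7b +279.503ms=3/7b
4) 838.509ms=9/7b +279.503ms=3/7b
5) 1118.012ms=12/7b +279.503ms=3/7b
6) 1397.516ms=15/7b +279.503ms=3/7b
7) 1677.019ms=18/7b +768.634ms=33/28b
8) 2445.652ms=15/4b +489.13ms=3/4b
9) 2934.783ms=9/2b +978.261ms=3/2b
10) 3913.043ms=6b +978.261ms=3/2b
11) 4891.304ms=15/2b +978.261ms=3/2b
Σ=9b of 9 (92bpm 3/4) — PASS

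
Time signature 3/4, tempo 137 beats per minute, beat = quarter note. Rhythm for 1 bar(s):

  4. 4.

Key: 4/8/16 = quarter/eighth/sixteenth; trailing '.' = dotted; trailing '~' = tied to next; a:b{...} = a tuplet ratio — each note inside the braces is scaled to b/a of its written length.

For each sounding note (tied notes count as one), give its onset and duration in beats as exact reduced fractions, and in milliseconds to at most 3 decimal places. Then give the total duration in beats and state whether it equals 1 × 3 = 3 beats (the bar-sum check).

1) 0.0ms=0b +656.934ms=3/2b
2) 656.934ms=3/2b +656.934ms=3/2b
Σ=3b of 3 (137bpm 3/4) — PASS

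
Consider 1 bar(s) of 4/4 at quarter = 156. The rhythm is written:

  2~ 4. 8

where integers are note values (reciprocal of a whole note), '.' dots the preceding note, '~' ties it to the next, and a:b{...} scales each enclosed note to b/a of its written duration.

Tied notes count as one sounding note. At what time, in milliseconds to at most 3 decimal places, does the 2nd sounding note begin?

note 2 onset = 7/2b = 1346.154ms

1. 0.0ms @ 0 + 1346.154ms (7/2)
2. 1346.154ms @ 7/2 + 192.308ms (1/2)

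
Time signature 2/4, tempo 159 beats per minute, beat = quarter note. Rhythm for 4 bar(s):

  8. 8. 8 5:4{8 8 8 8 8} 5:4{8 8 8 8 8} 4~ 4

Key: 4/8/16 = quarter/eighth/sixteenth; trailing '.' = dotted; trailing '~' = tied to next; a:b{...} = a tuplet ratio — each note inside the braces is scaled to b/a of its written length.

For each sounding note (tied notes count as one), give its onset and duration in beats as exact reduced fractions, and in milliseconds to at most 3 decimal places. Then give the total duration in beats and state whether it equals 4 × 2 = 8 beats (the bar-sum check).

1) 0.0ms=0b +283.019ms=3/4b
2) 283.019ms=3/4b +283.019ms=3/4b
3) 566.038ms=3/2b +188.679ms=1/2b
4) 754.717ms=2b +150.943ms=2/5b
5) 905.66ms=12/5b +150.943ms=2/5b
6) 1056.604ms=14/5b +150.943ms=2/5b
7) 1207.547ms=16/5b +150.943ms=2/5b
8) 1358.491ms=18/5b +150.943ms=2/5b
9) 1509.434ms=4b +150.943ms=2/5b
10) 1660.377ms=22/5b +150.943ms=2/5b
11) 1811.321ms=24/5b +150.943ms=2/5b
12) 1962.264ms=26/5b +150.943ms=2/5b
13) 2113.208ms=28/5b +150.943ms=2/5b
14) 2264.151ms=6b +754.717ms=2b
Σ=8b of 8 (159bpm 2/4) — PASS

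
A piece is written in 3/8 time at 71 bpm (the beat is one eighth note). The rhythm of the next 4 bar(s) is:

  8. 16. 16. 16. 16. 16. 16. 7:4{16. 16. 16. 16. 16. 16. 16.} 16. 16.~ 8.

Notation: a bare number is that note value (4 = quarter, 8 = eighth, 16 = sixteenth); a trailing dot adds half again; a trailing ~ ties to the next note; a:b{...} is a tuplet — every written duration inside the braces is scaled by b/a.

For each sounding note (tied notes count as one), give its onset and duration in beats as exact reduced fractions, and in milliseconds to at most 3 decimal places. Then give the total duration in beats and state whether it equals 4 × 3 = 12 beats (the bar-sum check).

1) 0.0ms=0b +1267.606ms=3/2b
2) 1267.606ms=3/2b +633.803ms=3/4b
3) 1901.408ms=9/4b +633.803ms=3/4b
4) 2535.211ms=3b +633.803ms=3/4b
5) 3169.014ms=15/4b +633.803ms=3/4b
6) 3802.817ms=9/2b +633.803ms=3/4b
7) 4436.62ms=21/4b +633.803ms=3/4b
8) 5070.423ms=6b +362.173ms=3/7b
9) 5432.596ms=45/7b +362.173ms=3/7b
10) 5794.769ms=48/7b +362.173ms=3/7b
11) 6156.942ms=51/7b +362.173ms=3/7b
12) 6519.115ms=54/7b +362.173ms=3/7b
13) 6881.288ms=57/7b +362.173ms=3/7b
14) 7243.461ms=60/7b +362.173ms=3/7b
15) 7605.634ms=9b +633.803ms=3/4b
16) 8239.437ms=39/4b +1901.408ms=9/4b
Σ=12b of 12 (71bpm 3/8) — PASS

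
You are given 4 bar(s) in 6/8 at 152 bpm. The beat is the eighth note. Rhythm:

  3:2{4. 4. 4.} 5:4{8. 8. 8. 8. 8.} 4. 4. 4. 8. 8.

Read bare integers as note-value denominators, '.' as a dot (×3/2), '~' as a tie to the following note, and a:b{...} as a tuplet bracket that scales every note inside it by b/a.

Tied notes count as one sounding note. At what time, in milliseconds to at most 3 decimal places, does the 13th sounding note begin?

1. 0.0ms @ 0 + 789.474ms (2)
2. 789.474ms @ 2 + 789.474ms (2)
3. 1578.947ms @ 4 + 789.474ms (2)
4. 2368.421ms @ 6 + 473.684ms (6/5)
5. 2842.105ms @ 36/5 + 473.684ms (6/5)
6. 3315.789ms @ 42/5 + 473.684ms (6/5)
7. 3789.474ms @ 48/5 + 473.684ms (6/5)
8. 4263.158ms @ 54/5 + 473.684ms (6/5)
9. 4736.842ms @ 12 + 1184.211ms (3)
10. 5921.053ms @ 15 + 1184.211ms (3)
11. 7105.263ms @ 18 + 1184.211ms (3)
12. 8289.474ms @ 21 + 592.105ms (3/2)
13. 8881.579ms @ 45/2 + 592.105ms (3/2)

note 13 onset = 45/2b = 8881.579ms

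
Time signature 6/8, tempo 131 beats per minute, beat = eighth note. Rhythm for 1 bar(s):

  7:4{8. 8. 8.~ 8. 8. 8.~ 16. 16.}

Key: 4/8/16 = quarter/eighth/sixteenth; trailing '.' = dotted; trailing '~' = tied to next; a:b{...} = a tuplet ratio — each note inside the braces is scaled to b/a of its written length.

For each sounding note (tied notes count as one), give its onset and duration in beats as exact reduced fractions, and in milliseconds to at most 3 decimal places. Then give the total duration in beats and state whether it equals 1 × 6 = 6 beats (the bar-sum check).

1) 0.0ms=0b +392.585ms=6/7b
2) 392.585ms=6/7b +392.585ms=6/7b
3) 785.169ms=12/7b +785.169ms=12/7b
4) 1570.338ms=24/7b +392.585ms=6/7b
5) 1962.923ms=30/7b +588.877ms=9/7b
6) 2551.799ms=39/7b +196.292ms=3/7b
Σ=6b of 6 (131bpm 6/8) — PASS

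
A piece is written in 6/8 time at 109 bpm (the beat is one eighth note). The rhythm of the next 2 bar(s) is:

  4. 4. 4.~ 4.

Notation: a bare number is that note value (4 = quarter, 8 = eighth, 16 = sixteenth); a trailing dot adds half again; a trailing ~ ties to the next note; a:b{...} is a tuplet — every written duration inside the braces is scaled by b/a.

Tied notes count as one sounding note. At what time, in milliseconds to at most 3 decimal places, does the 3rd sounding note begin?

1. 0.0ms @ 0 + 1651.376ms (3)
2. 1651.376ms @ 3 + 1651.376ms (3)
3. 3302.752ms @ 6 + 3302.752ms (6)

note 3 onset = 6b = 3302.752ms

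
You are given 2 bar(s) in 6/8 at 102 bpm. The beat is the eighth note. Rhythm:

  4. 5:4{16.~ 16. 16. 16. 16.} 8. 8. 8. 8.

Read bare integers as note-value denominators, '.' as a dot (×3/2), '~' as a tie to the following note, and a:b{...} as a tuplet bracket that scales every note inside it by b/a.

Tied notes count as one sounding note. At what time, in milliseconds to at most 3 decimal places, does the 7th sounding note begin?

1. 0.0ms @ 0 + 1764.706ms (3)
2. 1764.706ms @ 3 + 705.882ms (6/5)
3. 2470.588ms @ 21/5 + 352.941ms (3/5)
4. 2823.529ms @ 24/5 + 352.941ms (3/5)
5. 3176.471ms @ 27/5 + 352.941ms (3/5)
6. 3529.412ms @ 6 + 882.353ms (3/2)
7. 4411.765ms @ 15/2 + 882.353ms (3/2)
8. 5294.118ms @ 9 + 882.353ms (3/2)
9. 6176.471ms @ 21/2 + 882.353ms (3/2)

note 7 onset = 15/2b = 4411.765ms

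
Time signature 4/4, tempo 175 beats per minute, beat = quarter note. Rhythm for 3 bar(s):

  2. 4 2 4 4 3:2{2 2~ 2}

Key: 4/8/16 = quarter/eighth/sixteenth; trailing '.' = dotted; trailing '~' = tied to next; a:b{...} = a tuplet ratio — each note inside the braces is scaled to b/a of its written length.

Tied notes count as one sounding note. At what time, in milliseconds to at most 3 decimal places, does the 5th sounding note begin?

1. 0.0ms @ 0 + 1028.571ms (3)
2. 1028.571ms @ 3 + 342.857ms (1)
3. 1371.429ms @ 4 + 685.714ms (2)
4. 2057.143ms @ 6 + 342.857ms (1)
5. 2400.0ms @ 7 + 342.857ms (1)
6. 2742.857ms @ 8 + 457.143ms (4/3)
7. 3200.0ms @ 28/3 + 914.286ms (8/3)

note 5 onset = 7b = 2400.0ms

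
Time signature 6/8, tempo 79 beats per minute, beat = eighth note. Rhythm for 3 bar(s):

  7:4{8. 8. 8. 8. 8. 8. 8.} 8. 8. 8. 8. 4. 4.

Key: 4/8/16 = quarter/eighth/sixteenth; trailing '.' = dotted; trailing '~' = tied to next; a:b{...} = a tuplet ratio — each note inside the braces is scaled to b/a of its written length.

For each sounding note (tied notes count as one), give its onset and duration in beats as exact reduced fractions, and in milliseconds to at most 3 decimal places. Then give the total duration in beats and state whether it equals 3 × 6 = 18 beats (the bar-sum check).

1) 0.0ms=0b +650.995ms=6/7b
2) 650.995ms=6/7b +650.995ms=6/7b
3) 1301.989ms=12/7b +650.995ms=6/7b
4) 1952.984ms=18/7b +650.995ms=6/7b
5) 2603.978ms=24/7b +650.995ms=6/7b
6) 3254.973ms=30/7b +650.995ms=6/7b
7) 3905.967ms=36/7b +650.995ms=6/7b
8) 4556.962ms=6b +1139.241ms=3/2b
9) 5696.203ms=15/2b +1139.241ms=3/2b
10) 6835.443ms=9b +1139.241ms=3/2b
11) 7974.684ms=21/2b +1139.241ms=3/2b
12) 9113.924ms=12b +2278.481ms=3b
13) 11392.405ms=15b +2278.481ms=3b
Σ=18b of 18 (79bpm 6/8) — PASS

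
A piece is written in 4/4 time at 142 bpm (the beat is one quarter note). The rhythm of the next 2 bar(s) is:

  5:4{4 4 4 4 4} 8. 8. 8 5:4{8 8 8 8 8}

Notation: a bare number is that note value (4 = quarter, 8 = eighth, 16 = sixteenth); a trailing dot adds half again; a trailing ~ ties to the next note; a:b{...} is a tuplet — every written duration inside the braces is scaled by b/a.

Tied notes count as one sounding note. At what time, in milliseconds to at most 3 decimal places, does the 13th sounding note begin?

note 13 onset = 38/5b = 3211.268ms

1. 0.0ms @ 0 + 338.028ms (4/5)
2. 338.028ms @ 4/5 + 338.028ms (4/5)
3. 676.056ms @ 8/5 + 338.028ms (4/5)
4. 1014.085ms @ 12/5 + 338.028ms (4/5)
5. 1352.113ms @ 16/5 + 338.028ms (4/5)
6. 1690.141ms @ 4 + 316.901ms (3/4)
7. 2007.042ms @ 19/4 + 316.901ms (3/4)
8. 2323.944ms @ 11/2 + 211.268ms (1/2)
9. 2535.211ms @ 6 + 169.014ms (2/5)
10. 2704.225ms @ 32/5 + 169.014ms (2/5)
11. 2873.239ms @ 34/5 + 169.014ms (2/5)
12. 3042.254ms @ 36/5 + 169.014ms (2/5)
13. 3211.268ms @ 38/5 + 169.014ms (2/5)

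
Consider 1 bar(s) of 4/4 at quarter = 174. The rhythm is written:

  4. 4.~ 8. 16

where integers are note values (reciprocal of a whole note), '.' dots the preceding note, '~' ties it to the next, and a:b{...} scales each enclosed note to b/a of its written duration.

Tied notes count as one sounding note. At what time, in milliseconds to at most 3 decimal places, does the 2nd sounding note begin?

1. 0.0ms @ 0 + 517.241ms (3/2)
2. 517.241ms @ 3/2 + 775.862ms (9/4)
3. 1293.103ms @ 15/4 + 86.207ms (1/4)

note 2 onset = 3/2b = 517.241ms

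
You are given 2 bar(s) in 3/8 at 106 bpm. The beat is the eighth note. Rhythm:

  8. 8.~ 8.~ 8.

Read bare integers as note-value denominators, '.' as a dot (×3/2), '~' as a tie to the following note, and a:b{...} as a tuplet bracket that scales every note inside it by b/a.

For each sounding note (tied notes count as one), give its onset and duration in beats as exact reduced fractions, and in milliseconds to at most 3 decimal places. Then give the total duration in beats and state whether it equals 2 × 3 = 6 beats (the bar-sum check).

1) 0.0ms=0b +849.057ms=3/2b
2) 849.057ms=3/2b +2547.17ms=9/2b
Σ=6b of 6 (106bpm 3/8) — PASS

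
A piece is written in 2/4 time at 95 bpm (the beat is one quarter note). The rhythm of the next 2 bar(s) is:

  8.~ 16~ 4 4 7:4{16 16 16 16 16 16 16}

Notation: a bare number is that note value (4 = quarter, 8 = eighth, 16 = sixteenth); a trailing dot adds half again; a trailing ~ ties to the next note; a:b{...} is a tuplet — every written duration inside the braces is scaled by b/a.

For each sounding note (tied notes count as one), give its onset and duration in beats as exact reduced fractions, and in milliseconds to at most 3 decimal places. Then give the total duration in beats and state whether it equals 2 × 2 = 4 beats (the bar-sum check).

1) 0.0ms=0b +1263.158ms=2b
2) 1263.158ms=2b +631.579ms=1b
3) 1894.737ms=3b +90.226ms=1/7b
4) 1984.962ms=22/7b +90.226ms=1/7b
5) 2075.188ms=23/7b +90.226ms=1/7b
6) 2165.414ms=24/7b +90.226ms=1/7b
7) 2255.639ms=25/7b +90.226ms=1/7b
8) 2345.865ms=26/7b +90.226ms=1/7b
9) 2436.09ms=27/7b +90.226ms=1/7b
Σ=4b of 4 (95bpm 2/4) — PASS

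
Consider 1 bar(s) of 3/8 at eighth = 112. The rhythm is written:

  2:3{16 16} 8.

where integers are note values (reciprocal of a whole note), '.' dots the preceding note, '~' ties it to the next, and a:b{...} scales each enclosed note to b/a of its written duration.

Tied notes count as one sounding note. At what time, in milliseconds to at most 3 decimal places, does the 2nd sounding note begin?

note 2 onset = 3/4b = 401.786ms

1. 0.0ms @ 0 + 401.786ms (3/4)
2. 401.786ms @ 3/4 + 401.786ms (3/4)
3. 803.571ms @ 3/2 + 803.571ms (3/2)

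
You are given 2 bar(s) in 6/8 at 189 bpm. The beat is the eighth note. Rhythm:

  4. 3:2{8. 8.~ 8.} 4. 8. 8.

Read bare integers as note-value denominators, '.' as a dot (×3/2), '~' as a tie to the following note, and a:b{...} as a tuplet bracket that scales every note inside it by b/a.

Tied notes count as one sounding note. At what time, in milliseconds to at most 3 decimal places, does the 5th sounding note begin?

1. 0.0ms @ 0 + 952.381ms (3)
2. 952.381ms @ 3 + 317.46ms (1)
3. 1269.841ms @ 4 + 634.921ms (2)
4. 1904.762ms @ 6 + 952.381ms (3)
5. 2857.143ms @ 9 + 476.19ms (3/2)
6. 3333.333ms @ 21/2 + 476.19ms (3/2)

note 5 onset = 9b = 2857.143ms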